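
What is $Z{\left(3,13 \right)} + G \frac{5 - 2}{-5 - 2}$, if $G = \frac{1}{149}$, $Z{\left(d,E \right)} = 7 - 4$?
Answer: $\frac{3126}{1043} \approx 2.9971$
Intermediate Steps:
$Z{\left(d,E \right)} = 3$ ($Z{\left(d,E \right)} = 7 - 4 = 3$)
$G = \frac{1}{149} \approx 0.0067114$
$Z{\left(3,13 \right)} + G \frac{5 - 2}{-5 - 2} = 3 + \frac{\frac{1}{-5 - 2} \left(5 - 2\right)}{149} = 3 + \frac{\frac{1}{-7} \cdot 3}{149} = 3 + \frac{\left(- \frac{1}{7}\right) 3}{149} = 3 + \frac{1}{149} \left(- \frac{3}{7}\right) = 3 - \frac{3}{1043} = \frac{3126}{1043}$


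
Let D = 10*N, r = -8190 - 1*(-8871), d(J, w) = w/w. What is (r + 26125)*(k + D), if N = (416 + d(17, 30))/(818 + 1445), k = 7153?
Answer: 434026909654/2263 ≈ 1.9179e+8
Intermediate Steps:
d(J, w) = 1
r = 681 (r = -8190 + 8871 = 681)
N = 417/2263 (N = (416 + 1)/(818 + 1445) = 417/2263 ≈ 0.18427)
D = 4170/2263 (D = 10*(417/2263) = 4170/2263 ≈ 1.8427)
(r + 26125)*(k + D) = (681 + 26125)*(7153 + 4170/2263) = 26806*(16191409/2263) = 434026909654/2263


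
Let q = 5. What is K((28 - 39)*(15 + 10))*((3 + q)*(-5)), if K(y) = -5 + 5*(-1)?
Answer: 400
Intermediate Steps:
K(y) = -10 (K(y) = -5 - 5 = -10)
K((28 - 39)*(15 + 10))*((3 + q)*(-5)) = -10*(3 + 5)*(-5) = -80*(-5) = -10*(-40) = 400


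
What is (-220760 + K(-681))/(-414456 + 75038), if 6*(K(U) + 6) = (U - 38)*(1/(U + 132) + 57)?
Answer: 187425538/279510723 ≈ 0.67055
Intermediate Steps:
K(U) = -6 + (-38 + U)*(57 + 1/(132 + U))/6 (K(U) = -6 + ((U - 38)*(1/(U + 132) + 57))/6 = -6 + ((-38 + U)*(1/(132 + U) + 57))/6 = -6 + ((-38 + U)*(57 + 1/(132 + U)))/6 = -6 + (-38 + U)*(57 + 1/(132 + U))/6)
(-220760 + K(-681))/(-414456 + 75038) = (-220760 + (-290702 + 57*(-681)**2 + 5323*(-681))/(6*(132 - 681)))/(-414456 + 75038) = (-220760 + (1/6)*(-290702 + 57*463761 - 3624963)/(-549))/(-339418) = (-220760 + (1/6)*(-1/549)*(-290702 + 26434377 - 3624963))*(-1/339418) = (-220760 + (1/6)*(-1/549)*22518712)*(-1/339418) = (-220760 - 11259356/1647)*(-1/339418) = -374851076/1647*(-1/339418) = 187425538/279510723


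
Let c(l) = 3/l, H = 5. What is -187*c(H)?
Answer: -561/5 ≈ -112.20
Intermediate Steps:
-187*c(H) = -561/5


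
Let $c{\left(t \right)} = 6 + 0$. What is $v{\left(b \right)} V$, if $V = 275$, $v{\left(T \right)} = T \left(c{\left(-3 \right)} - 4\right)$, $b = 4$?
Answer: $2200$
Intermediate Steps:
$c{\left(t \right)} = 6$
$v{\left(T \right)} = 2 T$ ($v{\left(T \right)} = T \left(6 - 4\right) = T 2 = 2 T$)
$v{\left(b \right)} V = 2 \cdot 4 \cdot 275 = 8 \cdot 275 = 2200$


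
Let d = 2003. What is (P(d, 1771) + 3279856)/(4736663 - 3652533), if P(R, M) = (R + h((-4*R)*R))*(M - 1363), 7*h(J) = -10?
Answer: 2867548/758891 ≈ 3.7786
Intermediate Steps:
h(J) = -10/7 (h(J) = (⅐)*(-10) = -10/7)
P(R, M) = (-1363 + M)*(-10/7 + R) (P(R, M) = (R - 10/7)*(M - 1363) = (-10/7 + R)*(-1363 + M) = (-1363 + M)*(-10/7 + R))
(P(d, 1771) + 3279856)/(4736663 - 3652533) = ((13630/7 - 1363*2003 - 10/7*1771 + 1771*2003) + 3279856)/(4736663 - 3652533) = ((13630/7 - 2730089 - 2530 + 3547313) + 3279856)/1084130 = (5716488/7 + 3279856)*(1/1084130) = (28675480/7)*(1/1084130) = 2867548/758891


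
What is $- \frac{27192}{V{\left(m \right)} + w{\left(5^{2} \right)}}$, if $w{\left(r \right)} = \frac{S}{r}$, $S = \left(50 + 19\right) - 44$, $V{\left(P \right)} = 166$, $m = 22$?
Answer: $- \frac{27192}{167} \approx -162.83$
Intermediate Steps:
$S = 25$ ($S = 69 - 44 = 25$)
$w{\left(r \right)} = \frac{25}{r}$
$- \frac{27192}{V{\left(m \right)} + w{\left(5^{2} \right)}} = - \frac{27192}{166 + \frac{25}{5^{2}}} = - \frac{27192}{166 + \frac{25}{25}} = - \frac{27192}{166 + 25 \cdot \frac{1}{25}} = - \frac{27192}{166 + 1} = - \frac{27192}{167}$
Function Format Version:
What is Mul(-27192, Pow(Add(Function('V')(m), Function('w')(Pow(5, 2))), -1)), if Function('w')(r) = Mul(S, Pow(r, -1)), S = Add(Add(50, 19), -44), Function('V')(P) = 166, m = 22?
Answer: Rational(-27192, 167) ≈ -162.83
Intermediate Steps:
S = 25 (S = Add(69, -44) = 25)
Function('w')(r) = Mul(25, Pow(r, -1))
Mul(-27192, Pow(Add(Function('V')(m), Function('w')(Pow(5, 2))), -1)) = Mul(-27192, Pow(Add(166, Mul(25, Pow(Pow(5, 2), -1))), -1)) = Mul(-27192, Pow(Add(166, Mul(25, Pow(25, -1))), -1)) = Mul(-27192, Pow(Add(166, Mul(25, Rational(1, 25))), -1)) = Mul(-27192, Pow(Add(166, 1), -1)) = Mul(-27192, Pow(167, -1)) = Mul(-27192, Rational(1, 167)) = Rational(-27192, 167)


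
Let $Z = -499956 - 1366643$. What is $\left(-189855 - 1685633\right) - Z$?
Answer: $-8889$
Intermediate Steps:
$Z = -1866599$ ($Z = -499956 - 1366643 = -1866599$)
$\left(-189855 - 1685633\right) - Z = \left(-189855 - 1685633\right) - -1866599 = -1875488 + 1866599 = -8889$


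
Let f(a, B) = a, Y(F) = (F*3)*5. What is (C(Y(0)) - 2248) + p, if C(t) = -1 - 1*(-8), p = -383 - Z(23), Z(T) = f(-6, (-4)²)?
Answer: -2618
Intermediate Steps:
Y(F) = 15*F (Y(F) = (3*F)*5 = 15*F)
Z(T) = -6
p = -377 (p = -383 - 1*(-6) = -383 + 6 = -377)
C(t) = 7 (C(t) = -1 + 8 = 7)
(C(Y(0)) - 2248) + p = (7 - 2248) - 377 = -2241 - 377 = -2618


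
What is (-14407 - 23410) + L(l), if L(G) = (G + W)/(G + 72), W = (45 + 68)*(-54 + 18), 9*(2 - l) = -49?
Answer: -5415140/143 ≈ -37868.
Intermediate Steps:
l = 67/9 (l = 2 - ⅑*(-49) = 2 + 49/9 = 67/9 ≈ 7.4444)
W = -4068 (W = 113*(-36) = -4068)
L(G) = (-4068 + G)/(72 + G) (L(G) = (G - 4068)/(G + 72) = (-4068 + G)/(72 + G))
(-14407 - 23410) + L(l) = (-14407 - 23410) + (-4068 + 67/9)/(72 + 67/9) = -37817 - 36545/9/(715/9) = -37817 + (9/715)*(-36545/9) = -37817 - 7309/143 = -5415140/143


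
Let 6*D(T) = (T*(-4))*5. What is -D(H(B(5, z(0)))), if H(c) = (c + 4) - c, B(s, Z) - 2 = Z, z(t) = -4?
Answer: 40/3 ≈ 13.333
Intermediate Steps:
B(s, Z) = 2 + Z
H(c) = 4 (H(c) = (4 + c) - c = 4)
D(T) = -10*T/3 (D(T) = ((T*(-4))*5)/6 = (-4*T*5)/6 = (-20*T)/6 = -10*T/3)
-D(H(B(5, z(0)))) = -(-10)*4/3 = -1*(-40/3) = 40/3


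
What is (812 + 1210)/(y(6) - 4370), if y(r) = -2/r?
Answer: -6066/13111 ≈ -0.46267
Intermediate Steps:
(812 + 1210)/(y(6) - 4370) = (812 + 1210)/(-2/6 - 4370) = 2022/(-2*⅙ - 4370) = 2022/(-⅓ - 4370) = 2022/(-13111/3) = 2022*(-3/13111) = -6066/13111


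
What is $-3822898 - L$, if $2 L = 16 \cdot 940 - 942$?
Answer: $-3829947$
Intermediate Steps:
$L = 7049$ ($L = \frac{16 \cdot 940 - 942}{2} = \frac{15040 - 942}{2} = \frac{1}{2} \cdot 14098 = 7049$)
$-3822898 - L = -3822898 - 7049 = -3829947$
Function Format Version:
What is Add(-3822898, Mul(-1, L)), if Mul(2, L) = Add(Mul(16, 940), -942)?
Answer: -3829947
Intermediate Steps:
L = 7049 (L = Mul(Rational(1, 2), Add(Mul(16, 940), -942)) = Mul(Rational(1, 2), Add(15040, -942)) = Mul(Rational(1, 2), 14098) = 7049)
Add(-3822898, Mul(-1, L)) = Add(-3822898, Mul(-1, 7049)) = Add(-3822898, -7049) = -3829947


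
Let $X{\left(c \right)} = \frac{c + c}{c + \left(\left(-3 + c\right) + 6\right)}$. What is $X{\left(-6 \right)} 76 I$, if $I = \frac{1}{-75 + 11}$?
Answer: $- \frac{19}{12} \approx -1.5833$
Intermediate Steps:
$I = - \frac{1}{64}$ ($I = \frac{1}{-64} = - \frac{1}{64} \approx -0.015625$)
$X{\left(c \right)} = \frac{2 c}{3 + 2 c}$ ($X{\left(c \right)} = \frac{2 c}{c + \left(3 + c\right)} = \frac{2 c}{3 + 2 c}$)
$X{\left(-6 \right)} 76 I = 2 \left(-6\right) \frac{1}{3 + 2 \left(-6\right)} 76 \left(- \frac{1}{64}\right) = 2 \left(-6\right) \frac{1}{3 - 12} \cdot 76 \left(- \frac{1}{64}\right) = 2 \left(-6\right) \frac{1}{-9} \cdot 76 \left(- \frac{1}{64}\right) = 2 \left(-6\right) \left(- \frac{1}{9}\right) 76 \left(- \frac{1}{64}\right) = \frac{4}{3} \cdot 76 \left(- \frac{1}{64}\right) = \frac{304}{3} \left(- \frac{1}{64}\right) = - \frac{19}{12}$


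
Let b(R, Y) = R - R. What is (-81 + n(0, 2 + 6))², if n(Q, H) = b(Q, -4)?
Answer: 6561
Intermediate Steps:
b(R, Y) = 0
n(Q, H) = 0
(-81 + n(0, 2 + 6))² = (-81 + 0)² = (-81)² = 6561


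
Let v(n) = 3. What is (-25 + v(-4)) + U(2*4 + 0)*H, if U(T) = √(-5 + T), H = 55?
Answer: -22 + 55*√3 ≈ 73.263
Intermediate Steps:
(-25 + v(-4)) + U(2*4 + 0)*H = (-25 + 3) + √(-5 + (2*4 + 0))*55 = -22 + √(-5 + (8 + 0))*55 = -22 + √(-5 + 8)*55 = -22 + √3*55 = -22 + 55*√3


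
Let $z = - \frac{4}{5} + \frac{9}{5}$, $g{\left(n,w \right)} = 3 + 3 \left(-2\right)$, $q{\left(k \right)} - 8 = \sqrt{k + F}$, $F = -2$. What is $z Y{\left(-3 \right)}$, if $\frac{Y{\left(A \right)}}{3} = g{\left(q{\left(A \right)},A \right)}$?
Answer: $-9$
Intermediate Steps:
$q{\left(k \right)} = 8 + \sqrt{-2 + k}$ ($q{\left(k \right)} = 8 + \sqrt{k - 2} = 8 + \sqrt{-2 + k}$)
$g{\left(n,w \right)} = -3$ ($g{\left(n,w \right)} = 3 - 6 = -3$)
$Y{\left(A \right)} = -9$ ($Y{\left(A \right)} = 3 \left(-3\right) = -9$)
$z = 1$ ($z = \left(-4\right) \frac{1}{5} + 9 \cdot \frac{1}{5} = - \frac{4}{5} + \frac{9}{5} = 1$)
$z Y{\left(-3 \right)} = 1 \left(-9\right) = -9$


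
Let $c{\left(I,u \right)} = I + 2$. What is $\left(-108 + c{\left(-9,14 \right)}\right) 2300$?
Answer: $-264500$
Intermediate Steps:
$c{\left(I,u \right)} = 2 + I$
$\left(-108 + c{\left(-9,14 \right)}\right) 2300 = \left(-108 + \left(2 - 9\right)\right) 2300 = \left(-108 - 7\right) 2300 = \left(-115\right) 2300 = -264500$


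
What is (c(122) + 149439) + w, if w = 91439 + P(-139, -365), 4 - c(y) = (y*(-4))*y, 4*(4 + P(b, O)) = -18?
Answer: 600819/2 ≈ 3.0041e+5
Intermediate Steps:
P(b, O) = -17/2 (P(b, O) = -4 + (¼)*(-18) = -4 - 9/2 = -17/2)
c(y) = 4 + 4*y² (c(y) = 4 - y*(-4)*y = 4 - (-4*y)*y = 4 - (-4)*y² = 4 + 4*y²)
w = 182861/2 (w = 91439 - 17/2 = 182861/2 ≈ 91431.)
(c(122) + 149439) + w = ((4 + 4*122²) + 149439) + 182861/2 = ((4 + 4*14884) + 149439) + 182861/2 = ((4 + 59536) + 149439) + 182861/2 = (59540 + 149439) + 182861/2 = 208979 + 182861/2 = 600819/2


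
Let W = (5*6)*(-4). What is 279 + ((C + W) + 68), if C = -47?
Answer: 180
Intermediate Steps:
W = -120 (W = 30*(-4) = -120)
279 + ((C + W) + 68) = 279 + ((-47 - 120) + 68) = 279 + (-167 + 68) = 279 - 99 = 180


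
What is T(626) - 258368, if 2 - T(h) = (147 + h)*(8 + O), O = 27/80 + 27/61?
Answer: -1293946811/4880 ≈ -2.6515e+5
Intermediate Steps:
O = 3807/4880 (O = 27*(1/80) + 27*(1/61) = 27/80 + 27/61 = 3807/4880 ≈ 0.78012)
T(h) = -6288749/4880 - 42847*h/4880 (T(h) = 2 - (147 + h)*(8 + 3807/4880) = 2 - (147 + h)*42847/4880 = 2 - (6298509/4880 + 42847*h/4880) = 2 + (-6298509/4880 - 42847*h/4880) = -6288749/4880 - 42847*h/4880)
T(626) - 258368 = (-6288749/4880 - 42847/4880*626) - 258368 = (-6288749/4880 - 13411111/2440) - 258368 = -33110971/4880 - 258368 = -1293946811/4880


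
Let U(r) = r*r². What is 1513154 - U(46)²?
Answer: -9472783742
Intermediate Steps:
U(r) = r³
1513154 - U(46)² = 1513154 - (46³)² = 1513154 - 1*97336² = 1513154 - 1*9474296896 = 1513154 - 9474296896 = -9472783742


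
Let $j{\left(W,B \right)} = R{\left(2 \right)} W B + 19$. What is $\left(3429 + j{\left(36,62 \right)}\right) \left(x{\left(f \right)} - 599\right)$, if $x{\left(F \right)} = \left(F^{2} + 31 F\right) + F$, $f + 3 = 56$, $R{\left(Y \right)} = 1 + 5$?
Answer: $65777040$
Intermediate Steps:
$R{\left(Y \right)} = 6$
$f = 53$ ($f = -3 + 56 = 53$)
$j{\left(W,B \right)} = 19 + 6 B W$ ($j{\left(W,B \right)} = 6 W B + 19 = 6 B W + 19 = 19 + 6 B W$)
$x{\left(F \right)} = F^{2} + 32 F$
$\left(3429 + j{\left(36,62 \right)}\right) \left(x{\left(f \right)} - 599\right) = \left(3429 + \left(19 + 6 \cdot 62 \cdot 36\right)\right) \left(53 \left(32 + 53\right) - 599\right) = \left(3429 + \left(19 + 13392\right)\right) \left(53 \cdot 85 - 599\right) = \left(3429 + 13411\right) \left(4505 - 599\right) = 16840 \cdot 3906 = 65777040$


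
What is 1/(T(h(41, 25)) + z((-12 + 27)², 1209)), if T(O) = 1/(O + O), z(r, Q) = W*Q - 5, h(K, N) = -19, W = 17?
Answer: 38/780823 ≈ 4.8667e-5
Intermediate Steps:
z(r, Q) = -5 + 17*Q (z(r, Q) = 17*Q - 5 = -5 + 17*Q)
T(O) = 1/(2*O)
1/(T(h(41, 25)) + z((-12 + 27)², 1209)) = 1/((½)/(-19) + (-5 + 17*1209)) = 1/((½)*(-1/19) + (-5 + 20553)) = 1/(-1/38 + 20548) = 1/(780823/38) = 38/780823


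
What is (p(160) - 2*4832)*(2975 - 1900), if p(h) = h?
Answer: -10216800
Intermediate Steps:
(p(160) - 2*4832)*(2975 - 1900) = (160 - 2*4832)*(2975 - 1900) = (160 - 9664)*1075 = -9504*1075 = -10216800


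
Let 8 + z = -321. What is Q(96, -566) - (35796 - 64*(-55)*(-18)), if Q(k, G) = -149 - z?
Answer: 27744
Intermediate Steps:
z = -329 (z = -8 - 321 = -329)
Q(k, G) = 180 (Q(k, G) = -149 - 1*(-329) = -149 + 329 = 180)
Q(96, -566) - (35796 - 64*(-55)*(-18)) = 180 - (35796 - 64*(-55)*(-18)) = 180 - (35796 - (-3520)*(-18)) = 180 - (35796 - 1*63360) = 180 - (35796 - 63360) = 180 - 1*(-27564) = 180 + 27564 = 27744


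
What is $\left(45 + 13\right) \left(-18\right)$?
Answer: $-1044$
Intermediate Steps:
$\left(45 + 13\right) \left(-18\right) = 58 \left(-18\right) = -1044$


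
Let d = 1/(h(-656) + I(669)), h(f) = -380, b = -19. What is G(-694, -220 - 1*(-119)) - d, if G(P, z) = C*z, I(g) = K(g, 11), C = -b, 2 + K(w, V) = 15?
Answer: -704272/367 ≈ -1919.0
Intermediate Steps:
K(w, V) = 13 (K(w, V) = -2 + 15 = 13)
C = 19 (C = -1*(-19) = 19)
I(g) = 13
d = -1/367 (d = 1/(-380 + 13) = 1/(-367) = -1/367 ≈ -0.0027248)
G(P, z) = 19*z
G(-694, -220 - 1*(-119)) - d = 19*(-220 - 1*(-119)) - 1*(-1/367) = 19*(-220 + 119) + 1/367 = 19*(-101) + 1/367 = -1919 + 1/367 = -704272/367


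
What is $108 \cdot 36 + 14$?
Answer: $3902$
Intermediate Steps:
$108 \cdot 36 + 14 = 3888 + 14 = 3902$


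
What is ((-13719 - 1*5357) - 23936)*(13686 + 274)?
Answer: -600447520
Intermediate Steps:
((-13719 - 1*5357) - 23936)*(13686 + 274) = ((-13719 - 5357) - 23936)*13960 = (-19076 - 23936)*13960 = -43012*13960 = -600447520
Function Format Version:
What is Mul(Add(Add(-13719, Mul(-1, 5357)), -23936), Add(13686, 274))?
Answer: -600447520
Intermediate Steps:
Mul(Add(Add(-13719, Mul(-1, 5357)), -23936), Add(13686, 274)) = Mul(Add(Add(-13719, -5357), -23936), 13960) = Mul(Add(-19076, -23936), 13960) = Mul(-43012, 13960) = -600447520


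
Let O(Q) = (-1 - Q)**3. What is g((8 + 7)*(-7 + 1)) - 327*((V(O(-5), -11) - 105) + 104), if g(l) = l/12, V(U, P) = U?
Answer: -41217/2 ≈ -20609.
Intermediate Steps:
g(l) = l/12 (g(l) = l*(1/12) = l/12)
g((8 + 7)*(-7 + 1)) - 327*((V(O(-5), -11) - 105) + 104) = ((8 + 7)*(-7 + 1))/12 - 327*((-(1 - 5)**3 - 105) + 104) = (15*(-6))/12 - 327*((-1*(-4)**3 - 105) + 104) = (1/12)*(-90) - 327*((-1*(-64) - 105) + 104) = -15/2 - 327*((64 - 105) + 104) = -15/2 - 327*(-41 + 104) = -15/2 - 327*63 = -15/2 - 20601 = -41217/2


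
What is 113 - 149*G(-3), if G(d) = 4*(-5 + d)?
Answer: 4881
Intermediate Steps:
G(d) = -20 + 4*d
113 - 149*G(-3) = 113 - 149*(-20 + 4*(-3)) = 113 - 149*(-20 - 12) = 113 - 149*(-32) = 113 + 4768 = 4881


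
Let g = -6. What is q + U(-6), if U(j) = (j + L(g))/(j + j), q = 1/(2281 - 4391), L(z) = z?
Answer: 2109/2110 ≈ 0.99953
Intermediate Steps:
q = -1/2110 (q = 1/(-2110) = -1/2110 ≈ -0.00047393)
U(j) = (-6 + j)/(2*j) (U(j) = (j - 6)/(j + j) = (-6 + j)/((2*j)) = (-6 + j)*(1/(2*j)) = (-6 + j)/(2*j))
q + U(-6) = -1/2110 + (1/2)*(-6 - 6)/(-6) = -1/2110 + (1/2)*(-1/6)*(-12) = -1/2110 + 1 = 2109/2110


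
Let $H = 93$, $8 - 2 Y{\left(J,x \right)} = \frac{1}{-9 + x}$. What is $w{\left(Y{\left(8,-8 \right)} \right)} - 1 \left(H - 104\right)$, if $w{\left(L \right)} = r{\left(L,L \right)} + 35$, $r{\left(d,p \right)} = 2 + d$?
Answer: $\frac{1769}{34} \approx 52.029$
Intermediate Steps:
$Y{\left(J,x \right)} = 4 - \frac{1}{2 \left(-9 + x\right)}$
$w{\left(L \right)} = 37 + L$ ($w{\left(L \right)} = \left(2 + L\right) + 35 = 37 + L$)
$w{\left(Y{\left(8,-8 \right)} \right)} - 1 \left(H - 104\right) = \left(37 + \frac{-73 + 8 \left(-8\right)}{2 \left(-9 - 8\right)}\right) - 1 \left(93 - 104\right) = \left(37 + \frac{-73 - 64}{2 \left(-17\right)}\right) - 1 \left(-11\right) = \left(37 + \frac{1}{2} \left(- \frac{1}{17}\right) \left(-137\right)\right) - -11 = \left(37 + \frac{137}{34}\right) + 11 = \frac{1395}{34} + 11 = \frac{1769}{34}$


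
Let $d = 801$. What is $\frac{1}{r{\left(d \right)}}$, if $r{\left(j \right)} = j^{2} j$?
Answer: $\frac{1}{513922401} \approx 1.9458 \cdot 10^{-9}$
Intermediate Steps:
$r{\left(j \right)} = j^{3}$
$\frac{1}{r{\left(d \right)}} = \frac{1}{801^{3}} = \frac{1}{513922401}$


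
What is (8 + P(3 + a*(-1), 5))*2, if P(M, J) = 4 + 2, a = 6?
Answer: 28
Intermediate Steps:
P(M, J) = 6
(8 + P(3 + a*(-1), 5))*2 = (8 + 6)*2 = 14*2 = 28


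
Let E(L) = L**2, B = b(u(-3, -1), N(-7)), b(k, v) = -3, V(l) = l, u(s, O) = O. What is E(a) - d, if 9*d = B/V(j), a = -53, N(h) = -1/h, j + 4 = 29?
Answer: 210676/75 ≈ 2809.0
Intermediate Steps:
j = 25 (j = -4 + 29 = 25)
B = -3
d = -1/75 (d = (-3/25)/9 = (-3*1/25)/9 = (1/9)*(-3/25) = -1/75 ≈ -0.013333)
E(a) - d = (-53)**2 - 1*(-1/75) = 2809 + 1/75 = 210676/75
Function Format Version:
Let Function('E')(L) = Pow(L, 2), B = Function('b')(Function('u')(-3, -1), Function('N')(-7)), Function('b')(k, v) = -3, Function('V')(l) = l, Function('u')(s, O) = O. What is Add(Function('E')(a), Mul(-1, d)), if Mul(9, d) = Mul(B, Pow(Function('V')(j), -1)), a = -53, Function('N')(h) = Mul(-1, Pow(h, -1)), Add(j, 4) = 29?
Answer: Rational(210676, 75) ≈ 2809.0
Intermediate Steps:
j = 25 (j = Add(-4, 29) = 25)
B = -3
d = Rational(-1, 75) (d = Mul(Rational(1, 9), Mul(-3, Pow(25, -1))) = Mul(Rational(1, 9), Mul(-3, Rational(1, 25))) = Mul(Rational(1, 9), Rational(-3, 25)) = Rational(-1, 75) ≈ -0.013333)
Add(Function('E')(a), Mul(-1, d)) = Add(Pow(-53, 2), Mul(-1, Rational(-1, 75))) = Add(2809, Rational(1, 75)) = Rational(210676, 75)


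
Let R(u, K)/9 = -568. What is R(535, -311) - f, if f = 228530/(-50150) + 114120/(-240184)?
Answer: -768932389046/150565345 ≈ -5107.0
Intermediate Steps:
R(u, K) = -5112 (R(u, K) = 9*(-568) = -5112)
f = -757654594/150565345 (f = 228530*(-1/50150) + 114120*(-1/240184) = -22853/5015 - 14265/30023 = -757654594/150565345 ≈ -5.0321)
R(535, -311) - f = -5112 - 1*(-757654594/150565345) = -5112 + 757654594/150565345 = -768932389046/150565345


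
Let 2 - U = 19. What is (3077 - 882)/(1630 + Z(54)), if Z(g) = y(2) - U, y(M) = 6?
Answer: 2195/1653 ≈ 1.3279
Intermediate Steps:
U = -17 (U = 2 - 1*19 = 2 - 19 = -17)
Z(g) = 23 (Z(g) = 6 - 1*(-17) = 6 + 17 = 23)
(3077 - 882)/(1630 + Z(54)) = (3077 - 882)/(1630 + 23) = 2195/1653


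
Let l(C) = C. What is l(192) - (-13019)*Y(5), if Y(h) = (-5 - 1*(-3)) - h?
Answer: -90941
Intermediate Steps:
Y(h) = -2 - h (Y(h) = (-5 + 3) - h = -2 - h)
l(192) - (-13019)*Y(5) = 192 - (-13019)*(-2 - 1*5) = 192 - (-13019)*(-2 - 5) = 192 - (-13019)*(-7) = 192 - 1*91133 = 192 - 91133 = -90941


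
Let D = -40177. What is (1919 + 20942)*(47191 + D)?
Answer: 160347054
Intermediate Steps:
(1919 + 20942)*(47191 + D) = (1919 + 20942)*(47191 - 40177) = 22861*7014 = 160347054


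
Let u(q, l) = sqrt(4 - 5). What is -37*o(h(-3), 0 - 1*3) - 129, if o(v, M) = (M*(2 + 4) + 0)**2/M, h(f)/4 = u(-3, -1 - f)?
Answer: 3867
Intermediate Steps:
u(q, l) = I (u(q, l) = sqrt(-1) = I)
h(f) = 4*I
o(v, M) = 36*M (o(v, M) = (M*6 + 0)**2/M = (6*M + 0)**2/M = (6*M)**2/M = (36*M**2)/M = 36*M)
-37*o(h(-3), 0 - 1*3) - 129 = -1332*(0 - 1*3) - 129 = -1332*(0 - 3) - 129 = -1332*(-3) - 129 = -37*(-108) - 129 = 3996 - 129 = 3867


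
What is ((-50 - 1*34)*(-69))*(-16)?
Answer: -92736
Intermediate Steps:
((-50 - 1*34)*(-69))*(-16) = ((-50 - 34)*(-69))*(-16) = -84*(-69)*(-16) = 5796*(-16) = -92736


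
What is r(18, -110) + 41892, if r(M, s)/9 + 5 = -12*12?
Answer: 40551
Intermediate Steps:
r(M, s) = -1341 (r(M, s) = -45 + 9*(-12*12) = -45 + 9*(-144) = -45 - 1296 = -1341)
r(18, -110) + 41892 = -1341 + 41892 = 40551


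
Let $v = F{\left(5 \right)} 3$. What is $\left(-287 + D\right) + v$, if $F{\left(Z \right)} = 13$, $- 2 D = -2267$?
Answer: $\frac{1771}{2} \approx 885.5$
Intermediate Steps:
$D = \frac{2267}{2}$ ($D = \left(- \frac{1}{2}\right) \left(-2267\right) = \frac{2267}{2} \approx 1133.5$)
$v = 39$ ($v = 13 \cdot 3 = 39$)
$\left(-287 + D\right) + v = \left(-287 + \frac{2267}{2}\right) + 39 = \frac{1693}{2} + 39 = \frac{1771}{2}$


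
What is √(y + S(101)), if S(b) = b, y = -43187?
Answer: I*√43086 ≈ 207.57*I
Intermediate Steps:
√(y + S(101)) = √(-43187 + 101) = √(-43086) = I*√43086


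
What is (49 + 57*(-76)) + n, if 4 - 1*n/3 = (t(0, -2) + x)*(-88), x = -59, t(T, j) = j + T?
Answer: -20375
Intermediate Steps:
t(T, j) = T + j
n = -16092 (n = 12 - 3*((0 - 2) - 59)*(-88) = 12 - 3*(-2 - 59)*(-88) = 12 - (-183)*(-88) = 12 - 3*5368 = 12 - 16104 = -16092)
(49 + 57*(-76)) + n = (49 + 57*(-76)) - 16092 = (49 - 4332) - 16092 = -4283 - 16092 = -20375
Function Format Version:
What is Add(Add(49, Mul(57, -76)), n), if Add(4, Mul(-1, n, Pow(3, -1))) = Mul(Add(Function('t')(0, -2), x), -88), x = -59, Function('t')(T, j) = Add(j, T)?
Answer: -20375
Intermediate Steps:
Function('t')(T, j) = Add(T, j)
n = -16092 (n = Add(12, Mul(-3, Mul(Add(Add(0, -2), -59), -88))) = Add(12, Mul(-3, Mul(Add(-2, -59), -88))) = Add(12, Mul(-3, Mul(-61, -88))) = Add(12, Mul(-3, 5368)) = Add(12, -16104) = -16092)
Add(Add(49, Mul(57, -76)), n) = Add(Add(49, Mul(57, -76)), -16092) = Add(Add(49, -4332), -16092) = Add(-4283, -16092) = -20375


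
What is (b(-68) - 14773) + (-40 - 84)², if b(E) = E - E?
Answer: 603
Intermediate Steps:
b(E) = 0
(b(-68) - 14773) + (-40 - 84)² = (0 - 14773) + (-40 - 84)² = -14773 + (-124)² = -14773 + 15376 = 603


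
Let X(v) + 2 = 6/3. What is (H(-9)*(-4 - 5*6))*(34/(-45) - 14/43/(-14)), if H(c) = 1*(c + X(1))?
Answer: -48178/215 ≈ -224.08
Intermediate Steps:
X(v) = 0 (X(v) = -2 + 6/3 = -2 + 6*(⅓) = -2 + 2 = 0)
H(c) = c (H(c) = 1*(c + 0) = 1*c = c)
(H(-9)*(-4 - 5*6))*(34/(-45) - 14/43/(-14)) = (-9*(-4 - 5*6))*(34/(-45) - 14/43/(-14)) = (-9*(-4 - 30))*(34*(-1/45) - 14*1/43*(-1/14)) = (-9*(-34))*(-34/45 - 14/43*(-1/14)) = 306*(-34/45 + 1/43) = 306*(-1417/1935) = -48178/215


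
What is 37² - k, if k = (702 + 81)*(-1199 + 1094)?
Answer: 83584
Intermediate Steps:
k = -82215 (k = 783*(-105) = -82215)
37² - k = 37² - 1*(-82215) = 1369 + 82215 = 83584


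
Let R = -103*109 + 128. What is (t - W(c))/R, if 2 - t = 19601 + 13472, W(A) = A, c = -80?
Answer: 32991/11099 ≈ 2.9724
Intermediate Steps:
R = -11099 (R = -11227 + 128 = -11099)
t = -33071 (t = 2 - (19601 + 13472) = 2 - 1*33073 = 2 - 33073 = -33071)
(t - W(c))/R = (-33071 - 1*(-80))/(-11099) = (-33071 + 80)*(-1/11099) = -32991*(-1/11099) = 32991/11099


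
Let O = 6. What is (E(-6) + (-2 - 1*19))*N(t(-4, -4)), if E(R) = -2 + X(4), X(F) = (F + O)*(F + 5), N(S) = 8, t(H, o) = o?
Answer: 536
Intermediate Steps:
X(F) = (5 + F)*(6 + F) (X(F) = (F + 6)*(F + 5) = (6 + F)*(5 + F) = (5 + F)*(6 + F))
E(R) = 88 (E(R) = -2 + (30 + 4**2 + 11*4) = -2 + (30 + 16 + 44) = -2 + 90 = 88)
(E(-6) + (-2 - 1*19))*N(t(-4, -4)) = (88 + (-2 - 1*19))*8 = (88 + (-2 - 19))*8 = (88 - 21)*8 = 67*8 = 536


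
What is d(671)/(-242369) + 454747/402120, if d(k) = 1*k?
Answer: 109946753123/97461422280 ≈ 1.1281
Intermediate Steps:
d(k) = k
d(671)/(-242369) + 454747/402120 = 671/(-242369) + 454747/402120 = 671*(-1/242369) + 454747*(1/402120) = -671/242369 + 454747/402120 = 109946753123/97461422280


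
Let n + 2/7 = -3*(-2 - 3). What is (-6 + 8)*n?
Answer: 206/7 ≈ 29.429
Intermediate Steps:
n = 103/7 (n = -2/7 - 3*(-2 - 3) = -2/7 - 3*(-5) = -2/7 + 15 = 103/7 ≈ 14.714)
(-6 + 8)*n = (-6 + 8)*(103/7) = 2*(103/7) = 206/7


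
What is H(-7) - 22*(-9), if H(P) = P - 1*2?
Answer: 189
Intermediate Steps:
H(P) = -2 + P (H(P) = P - 2 = -2 + P)
H(-7) - 22*(-9) = (-2 - 7) - 22*(-9) = -9 + 198 = 189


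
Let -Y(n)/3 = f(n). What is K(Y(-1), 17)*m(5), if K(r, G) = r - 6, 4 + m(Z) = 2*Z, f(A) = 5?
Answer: -126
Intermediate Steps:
m(Z) = -4 + 2*Z
Y(n) = -15 (Y(n) = -3*5 = -15)
K(r, G) = -6 + r
K(Y(-1), 17)*m(5) = (-6 - 15)*(-4 + 2*5) = -21*(-4 + 10) = -21*6 = -126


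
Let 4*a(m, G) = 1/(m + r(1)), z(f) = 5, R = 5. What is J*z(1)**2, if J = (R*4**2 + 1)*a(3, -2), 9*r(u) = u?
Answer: 18225/112 ≈ 162.72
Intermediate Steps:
r(u) = u/9
a(m, G) = 1/(4*(1/9 + m)) (a(m, G) = 1/(4*(m + (1/9)*1)) = 1/(4*(m + 1/9)) = 1/(4*(1/9 + m)))
J = 729/112 (J = (5*4**2 + 1)*(9/(4*(1 + 9*3))) = (5*16 + 1)*(9/(4*(1 + 27))) = (80 + 1)*((9/4)/28) = 81*((9/4)*(1/28)) = 81*(9/112) = 729/112 ≈ 6.5089)
J*z(1)**2 = (729/112)*5**2 = (729/112)*25 = 18225/112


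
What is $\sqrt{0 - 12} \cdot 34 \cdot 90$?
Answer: $6120 i \sqrt{3} \approx 10600.0 i$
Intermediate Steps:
$\sqrt{0 - 12} \cdot 34 \cdot 90 = \sqrt{-12} \cdot 34 \cdot 90 = 2 i \sqrt{3} \cdot 34 \cdot 90 = 68 i \sqrt{3} \cdot 90 = 6120 i \sqrt{3}$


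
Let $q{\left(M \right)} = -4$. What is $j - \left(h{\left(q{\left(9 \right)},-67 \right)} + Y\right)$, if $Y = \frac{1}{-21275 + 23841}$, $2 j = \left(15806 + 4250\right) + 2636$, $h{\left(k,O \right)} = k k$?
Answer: $\frac{29072779}{2566} \approx 11330.0$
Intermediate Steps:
$h{\left(k,O \right)} = k^{2}$
$j = 11346$ ($j = \frac{\left(15806 + 4250\right) + 2636}{2} = \frac{20056 + 2636}{2} = \frac{1}{2} \cdot 22692 = 11346$)
$Y = \frac{1}{2566} \approx 0.00038971$
$j - \left(h{\left(q{\left(9 \right)},-67 \right)} + Y\right) = 11346 - \left(\left(-4\right)^{2} + \frac{1}{2566}\right) = 11346 - \left(16 + \frac{1}{2566}\right) = 11346 - \frac{41057}{2566} = \frac{29072779}{2566}$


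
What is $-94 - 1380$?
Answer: $-1474$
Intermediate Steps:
$-94 - 1380 = -1474$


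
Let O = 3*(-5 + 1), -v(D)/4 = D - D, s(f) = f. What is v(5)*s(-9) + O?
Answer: -12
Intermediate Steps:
v(D) = 0 (v(D) = -4*(D - D) = -4*0 = 0)
O = -12 (O = 3*(-4) = -12)
v(5)*s(-9) + O = 0*(-9) - 12 = 0 - 12 = -12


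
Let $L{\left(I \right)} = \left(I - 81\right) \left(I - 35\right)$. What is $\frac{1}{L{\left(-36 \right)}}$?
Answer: $\frac{1}{8307} \approx 0.00012038$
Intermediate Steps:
$L{\left(I \right)} = \left(-81 + I\right) \left(-35 + I\right)$
$\frac{1}{L{\left(-36 \right)}} = \frac{1}{2835 + \left(-36\right)^{2} - -4176} = \frac{1}{2835 + 1296 + 4176} = \frac{1}{8307}$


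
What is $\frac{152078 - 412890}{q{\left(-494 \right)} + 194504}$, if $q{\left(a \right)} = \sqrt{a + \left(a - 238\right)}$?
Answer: $- \frac{25364488624}{18915903621} + \frac{130406 i \sqrt{1226}}{18915903621} \approx -1.3409 + 0.00024139 i$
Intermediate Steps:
$q{\left(a \right)} = \sqrt{-238 + 2 a}$ ($q{\left(a \right)} = \sqrt{a + \left(-238 + a\right)} = \sqrt{-238 + 2 a}$)
$\frac{152078 - 412890}{q{\left(-494 \right)} + 194504} = \frac{152078 - 412890}{\sqrt{-238 + 2 \left(-494\right)} + 194504} = - \frac{260812}{\sqrt{-238 - 988} + 194504} = - \frac{260812}{\sqrt{-1226} + 194504} = - \frac{260812}{i \sqrt{1226} + 194504} = - \frac{260812}{194504 + i \sqrt{1226}}$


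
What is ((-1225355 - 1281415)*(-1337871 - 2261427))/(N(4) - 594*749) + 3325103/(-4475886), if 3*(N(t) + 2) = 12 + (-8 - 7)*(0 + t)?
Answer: -1121782925590357687/55317475074 ≈ -2.0279e+7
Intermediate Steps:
N(t) = 2 - 5*t (N(t) = -2 + (12 + (-8 - 7)*(0 + t))/3 = -2 + (12 - 15*t)/3 = -2 + (4 - 5*t) = 2 - 5*t)
((-1225355 - 1281415)*(-1337871 - 2261427))/(N(4) - 594*749) + 3325103/(-4475886) = ((-1225355 - 1281415)*(-1337871 - 2261427))/((2 - 5*4) - 594*749) + 3325103/(-4475886) = (-2506770*(-3599298))/((2 - 20) - 444906) + 3325103*(-1/4475886) = 9022612247460/(-18 - 444906) - 3325103/4475886 = 9022612247460/(-444924) - 3325103/4475886 = 9022612247460*(-1/444924) - 3325103/4475886 = -250628117985/12359 - 3325103/4475886 = -1121782925590357687/55317475074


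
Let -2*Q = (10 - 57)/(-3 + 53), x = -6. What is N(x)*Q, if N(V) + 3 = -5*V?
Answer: 1269/100 ≈ 12.690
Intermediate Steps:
Q = 47/100 (Q = -(10 - 57)/(2*(-3 + 53)) = -(-47)/(2*50) = -½*(-47/50) = 47/100 ≈ 0.47000)
N(V) = -3 - 5*V
N(x)*Q = (-3 - 5*(-6))*(47/100) = (-3 + 30)*(47/100) = 27*(47/100) = 1269/100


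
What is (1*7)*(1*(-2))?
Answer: -14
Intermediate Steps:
(1*7)*(1*(-2)) = 7*(-2) = -14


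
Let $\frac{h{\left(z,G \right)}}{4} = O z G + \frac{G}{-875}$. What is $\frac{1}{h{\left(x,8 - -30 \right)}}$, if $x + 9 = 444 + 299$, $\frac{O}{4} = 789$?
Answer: $\frac{875}{308095031848} \approx 2.84 \cdot 10^{-9}$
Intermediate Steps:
$O = 3156$ ($O = 4 \cdot 789 = 3156$)
$x = 734$ ($x = -9 + \left(444 + 299\right) = -9 + 743 = 734$)
$h{\left(z,G \right)} = - \frac{4 G}{875} + 12624 G z$ ($h{\left(z,G \right)} = 4 \left(3156 z G + \frac{G}{-875}\right) = 4 \left(3156 G z + G \left(- \frac{1}{875}\right)\right) = 4 \left(3156 G z - \frac{G}{875}\right) = 4 \left(- \frac{G}{875} + 3156 G z\right) = - \frac{4 G}{875} + 12624 G z$)
$\frac{1}{h{\left(x,8 - -30 \right)}} = \frac{1}{\frac{4}{875} \left(8 - -30\right) \left(-1 + 2761500 \cdot 734\right)} = \frac{1}{\frac{4}{875} \left(8 + 30\right) \left(-1 + 2026941000\right)} = \frac{1}{\frac{4}{875} \cdot 38 \cdot 2026940999} = \frac{1}{\frac{308095031848}{875}} = \frac{875}{308095031848}$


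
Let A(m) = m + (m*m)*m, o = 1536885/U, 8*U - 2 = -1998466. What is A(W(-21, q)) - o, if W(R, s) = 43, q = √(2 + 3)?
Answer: 19873763285/249808 ≈ 79556.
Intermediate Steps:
q = √5 ≈ 2.2361
U = -249808 (U = ¼ + (⅛)*(-1998466) = ¼ - 999233/4 = -249808)
o = -1536885/249808 (o = 1536885/(-249808) = 1536885*(-1/249808) = -1536885/249808 ≈ -6.1523)
A(m) = m + m³ (A(m) = m + m²*m = m + m³)
A(W(-21, q)) - o = (43 + 43³) - 1*(-1536885/249808) = (43 + 79507) + 1536885/249808 = 79550 + 1536885/249808 = 19873763285/249808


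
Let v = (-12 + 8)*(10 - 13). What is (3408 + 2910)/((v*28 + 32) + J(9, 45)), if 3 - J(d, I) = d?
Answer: 3159/181 ≈ 17.453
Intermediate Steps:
v = 12 (v = -4*(-3) = 12)
J(d, I) = 3 - d
(3408 + 2910)/((v*28 + 32) + J(9, 45)) = (3408 + 2910)/((12*28 + 32) + (3 - 1*9)) = 6318/((336 + 32) + (3 - 9)) = 6318/(368 - 6) = 6318/362 = 6318*(1/362) = 3159/181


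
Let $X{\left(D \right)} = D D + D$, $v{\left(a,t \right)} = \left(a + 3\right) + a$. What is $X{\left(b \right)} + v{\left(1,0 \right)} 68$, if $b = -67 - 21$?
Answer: $7996$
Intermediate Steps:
$v{\left(a,t \right)} = 3 + 2 a$ ($v{\left(a,t \right)} = \left(3 + a\right) + a = 3 + 2 a$)
$b = -88$
$X{\left(D \right)} = D + D^{2}$ ($X{\left(D \right)} = D^{2} + D = D + D^{2}$)
$X{\left(b \right)} + v{\left(1,0 \right)} 68 = - 88 \left(1 - 88\right) + \left(3 + 2 \cdot 1\right) 68 = \left(-88\right) \left(-87\right) + \left(3 + 2\right) 68 = 7656 + 5 \cdot 68 = 7656 + 340 = 7996$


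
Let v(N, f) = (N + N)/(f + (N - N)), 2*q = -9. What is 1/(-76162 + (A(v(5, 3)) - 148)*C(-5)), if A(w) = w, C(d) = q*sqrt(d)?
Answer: -76162/5802769249 - 651*I*sqrt(5)/5802769249 ≈ -1.3125e-5 - 2.5086e-7*I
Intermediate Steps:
q = -9/2 (q = (1/2)*(-9) = -9/2 ≈ -4.5000)
v(N, f) = 2*N/f (v(N, f) = (2*N)/(f + 0) = (2*N)/f = 2*N/f)
C(d) = -9*sqrt(d)/2
1/(-76162 + (A(v(5, 3)) - 148)*C(-5)) = 1/(-76162 + (2*5/3 - 148)*(-9*I*sqrt(5)/2)) = 1/(-76162 + (2*5*(1/3) - 148)*(-9*I*sqrt(5)/2)) = 1/(-76162 + (10/3 - 148)*(-9*I*sqrt(5)/2)) = 1/(-76162 - (-651)*I*sqrt(5)) = 1/(-76162 + 651*I*sqrt(5))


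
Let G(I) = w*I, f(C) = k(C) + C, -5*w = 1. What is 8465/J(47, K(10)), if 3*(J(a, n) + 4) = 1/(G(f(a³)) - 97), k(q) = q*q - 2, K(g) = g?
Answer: -10949632885233/5174073425 ≈ -2116.3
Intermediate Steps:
w = -⅕ (w = -⅕*1 = -⅕ ≈ -0.20000)
k(q) = -2 + q² (k(q) = q² - 2 = -2 + q²)
f(C) = -2 + C + C² (f(C) = (-2 + C²) + C = -2 + C + C²)
G(I) = -I/5
J(a, n) = -4 + 1/(3*(-483/5 - a³/5 - a⁶/5)) (J(a, n) = -4 + 1/(3*(-(-2 + a³ + (a³)²)/5 - 97)) = -4 + 1/(3*(-(-2 + a³ + a⁶)/5 - 97)) = -4 + 1/(3*((⅖ - a³/5 - a⁶/5) - 97)) = -4 + 1/(3*(-483/5 - a³/5 - a⁶/5)))
8465/J(47, K(10)) = 8465/(((5801/3 + 4*47³ + 4*47⁶)/(-483 - 1*47³ - 1*47⁶))) = 8465/(((5801/3 + 4*103823 + 4*10779215329)/(-483 - 1*103823 - 1*10779215329))) = 8465/(((5801/3 + 415292 + 43116861316)/(-483 - 103823 - 10779215329))) = 8465/(((129351835625/3)/(-10779319635))) = 8465/((-1/10779319635*129351835625/3)) = 8465/(-25870367125/6467591781) = 8465*(-6467591781/25870367125) = -10949632885233/5174073425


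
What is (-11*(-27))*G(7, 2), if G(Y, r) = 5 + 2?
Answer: 2079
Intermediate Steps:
G(Y, r) = 7
(-11*(-27))*G(7, 2) = -11*(-27)*7 = 297*7 = 2079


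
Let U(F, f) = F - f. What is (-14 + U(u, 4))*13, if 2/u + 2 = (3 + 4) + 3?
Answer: -923/4 ≈ -230.75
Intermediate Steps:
u = 1/4 (u = 2/(-2 + ((3 + 4) + 3)) = 2/(-2 + (7 + 3)) = 2/(-2 + 10) = 2/8 = 2*(1/8) = 1/4 ≈ 0.25000)
(-14 + U(u, 4))*13 = (-14 + (1/4 - 1*4))*13 = (-14 + (1/4 - 4))*13 = (-14 - 15/4)*13 = -71/4*13 = -923/4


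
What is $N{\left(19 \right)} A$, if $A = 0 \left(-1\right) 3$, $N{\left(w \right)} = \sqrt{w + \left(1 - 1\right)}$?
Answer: $0$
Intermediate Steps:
$N{\left(w \right)} = \sqrt{w}$ ($N{\left(w \right)} = \sqrt{w + \left(1 - 1\right)} = \sqrt{w + 0} = \sqrt{w}$)
$A = 0$ ($A = 0 \cdot 3 = 0$)
$N{\left(19 \right)} A = \sqrt{19} \cdot 0 = 0$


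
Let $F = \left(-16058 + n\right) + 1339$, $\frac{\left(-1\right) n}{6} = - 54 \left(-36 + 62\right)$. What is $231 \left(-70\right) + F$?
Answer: $-22465$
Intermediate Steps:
$n = 8424$ ($n = - 6 \left(- 54 \left(-36 + 62\right)\right) = - 6 \left(\left(-54\right) 26\right) = \left(-6\right) \left(-1404\right) = 8424$)
$F = -6295$ ($F = \left(-16058 + 8424\right) + 1339 = -7634 + 1339 = -6295$)
$231 \left(-70\right) + F = 231 \left(-70\right) - 6295 = -16170 - 6295 = -22465$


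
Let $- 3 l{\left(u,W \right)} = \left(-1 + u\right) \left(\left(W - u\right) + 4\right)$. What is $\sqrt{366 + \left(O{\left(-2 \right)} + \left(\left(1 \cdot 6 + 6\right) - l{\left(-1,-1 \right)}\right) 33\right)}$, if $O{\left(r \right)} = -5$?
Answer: $\sqrt{669} \approx 25.865$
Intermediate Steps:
$l{\left(u,W \right)} = - \frac{\left(-1 + u\right) \left(4 + W - u\right)}{3}$ ($l{\left(u,W \right)} = - \frac{\left(-1 + u\right) \left(\left(W - u\right) + 4\right)}{3} = - \frac{\left(-1 + u\right) \left(4 + W - u\right)}{3}$)
$\sqrt{366 + \left(O{\left(-2 \right)} + \left(\left(1 \cdot 6 + 6\right) - l{\left(-1,-1 \right)}\right) 33\right)} = \sqrt{366 - \left(5 - \left(\left(1 \cdot 6 + 6\right) - \left(\frac{4}{3} - - \frac{5}{3} + \frac{1}{3} \left(-1\right) + \frac{\left(-1\right)^{2}}{3} - \left(- \frac{1}{3}\right) \left(-1\right)\right)\right) 33\right)} = \sqrt{366 - \left(5 - \left(\left(6 + 6\right) - \left(\frac{4}{3} + \frac{5}{3} - \frac{1}{3} + \frac{1}{3} \cdot 1 - \frac{1}{3}\right)\right) 33\right)} = \sqrt{366 - \left(5 - \left(12 - \left(\frac{4}{3} + \frac{5}{3} - \frac{1}{3} + \frac{1}{3} - \frac{1}{3}\right)\right) 33\right)} = \sqrt{366 - \left(5 - \left(12 - \frac{8}{3}\right) 33\right)} = \sqrt{366 + \left(-5 + \frac{28}{3} \cdot 33\right)} = \sqrt{366 + \left(-5 + 308\right)} = \sqrt{366 + 303} = \sqrt{669}$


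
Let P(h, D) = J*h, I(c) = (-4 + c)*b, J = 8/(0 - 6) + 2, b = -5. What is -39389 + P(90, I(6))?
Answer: -39329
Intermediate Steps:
J = 2/3 (J = 8/(-6) + 2 = 8*(-1/6) + 2 = -4/3 + 2 = 2/3 ≈ 0.66667)
I(c) = 20 - 5*c (I(c) = (-4 + c)*(-5) = 20 - 5*c)
P(h, D) = 2*h/3
-39389 + P(90, I(6)) = -39389 + (2/3)*90 = -39389 + 60 = -39329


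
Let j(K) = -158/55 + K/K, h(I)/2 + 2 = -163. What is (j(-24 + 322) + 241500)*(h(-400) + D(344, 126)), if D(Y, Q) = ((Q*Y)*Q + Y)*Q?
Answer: 9140578463382126/55 ≈ 1.6619e+14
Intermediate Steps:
h(I) = -330 (h(I) = -4 + 2*(-163) = -4 - 326 = -330)
j(K) = -103/55 (j(K) = -158*1/55 + 1 = -158/55 + 1 = -103/55)
D(Y, Q) = Q*(Y + Y*Q²) (D(Y, Q) = (Y*Q² + Y)*Q = (Y + Y*Q²)*Q = Q*(Y + Y*Q²))
(j(-24 + 322) + 241500)*(h(-400) + D(344, 126)) = (-103/55 + 241500)*(-330 + 126*344*(1 + 126²)) = 13282397*(-330 + 126*344*(1 + 15876))/55 = 13282397*(-330 + 126*344*15877)/55 = 13282397*(-330 + 688172688)/55 = (13282397/55)*688172358 = 9140578463382126/55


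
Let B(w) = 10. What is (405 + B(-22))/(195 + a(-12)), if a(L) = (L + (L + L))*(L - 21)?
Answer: 415/1383 ≈ 0.30007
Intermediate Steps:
a(L) = 3*L*(-21 + L) (a(L) = (L + 2*L)*(-21 + L) = (3*L)*(-21 + L) = 3*L*(-21 + L))
(405 + B(-22))/(195 + a(-12)) = (405 + 10)/(195 + 3*(-12)*(-21 - 12)) = 415/(195 + 3*(-12)*(-33)) = 415/(195 + 1188) = 415/1383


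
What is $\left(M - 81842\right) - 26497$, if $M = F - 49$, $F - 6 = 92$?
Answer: $-108290$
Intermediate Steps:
$F = 98$ ($F = 6 + 92 = 98$)
$M = 49$ ($M = 98 - 49 = 49$)
$\left(M - 81842\right) - 26497 = \left(49 - 81842\right) - 26497 = -81793 - 26497 = -108290$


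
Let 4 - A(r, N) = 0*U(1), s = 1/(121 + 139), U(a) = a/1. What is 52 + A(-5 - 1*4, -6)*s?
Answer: 3381/65 ≈ 52.015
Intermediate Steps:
U(a) = a (U(a) = a*1 = a)
s = 1/260 ≈ 0.0038462
A(r, N) = 4 (A(r, N) = 4 - 0 = 4 - 1*0 = 4 + 0 = 4)
52 + A(-5 - 1*4, -6)*s = 52 + 4*(1/260) = 52 + 1/65 = 3381/65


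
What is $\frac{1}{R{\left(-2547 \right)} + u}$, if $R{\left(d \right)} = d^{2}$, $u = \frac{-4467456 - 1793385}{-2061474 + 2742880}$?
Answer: $\frac{681406}{4420416875013} \approx 1.5415 \cdot 10^{-7}$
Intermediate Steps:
$u = - \frac{6260841}{681406} \approx -9.1881$
$\frac{1}{R{\left(-2547 \right)} + u} = \frac{1}{\left(-2547\right)^{2} - \frac{6260841}{681406}} = \frac{1}{6487209 - \frac{6260841}{681406}} = \frac{1}{\frac{4420416875013}{681406}} = \frac{681406}{4420416875013}$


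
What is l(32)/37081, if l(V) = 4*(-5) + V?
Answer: 12/37081 ≈ 0.00032362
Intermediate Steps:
l(V) = -20 + V
l(32)/37081 = (-20 + 32)/37081 = 12*(1/37081) = 12/37081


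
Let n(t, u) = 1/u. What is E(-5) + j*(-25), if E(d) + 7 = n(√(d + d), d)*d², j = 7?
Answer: -187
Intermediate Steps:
E(d) = -7 + d (E(d) = -7 + d²/d = -7 + d)
E(-5) + j*(-25) = (-7 - 5) + 7*(-25) = -12 - 175 = -187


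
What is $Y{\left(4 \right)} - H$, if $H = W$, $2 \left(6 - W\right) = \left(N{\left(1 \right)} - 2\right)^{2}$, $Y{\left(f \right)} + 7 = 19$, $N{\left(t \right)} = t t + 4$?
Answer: $\frac{21}{2} \approx 10.5$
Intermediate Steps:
$N{\left(t \right)} = 4 + t^{2}$ ($N{\left(t \right)} = t^{2} + 4 = 4 + t^{2}$)
$Y{\left(f \right)} = 12$ ($Y{\left(f \right)} = -7 + 19 = 12$)
$W = \frac{3}{2}$ ($W = 6 - \frac{\left(\left(4 + 1^{2}\right) - 2\right)^{2}}{2} = 6 - \frac{\left(\left(4 + 1\right) - 2\right)^{2}}{2} = 6 - \frac{\left(5 - 2\right)^{2}}{2} = 6 - \frac{3^{2}}{2} = 6 - \frac{9}{2} = \frac{3}{2} \approx 1.5$)
$H = \frac{3}{2} \approx 1.5$
$Y{\left(4 \right)} - H = 12 - \frac{3}{2} = \frac{21}{2}$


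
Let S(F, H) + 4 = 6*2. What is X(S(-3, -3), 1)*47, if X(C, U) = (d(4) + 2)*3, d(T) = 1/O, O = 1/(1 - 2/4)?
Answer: 705/2 ≈ 352.50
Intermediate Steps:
O = 2 (O = 1/(1 - 2*¼) = 1/(1 - ½) = 1/(½) = 2)
S(F, H) = 8 (S(F, H) = -4 + 6*2 = -4 + 12 = 8)
d(T) = ½ (d(T) = 1/2 = ½)
X(C, U) = 15/2 (X(C, U) = (½ + 2)*3 = (5/2)*3 = 15/2)
X(S(-3, -3), 1)*47 = (15/2)*47 = 705/2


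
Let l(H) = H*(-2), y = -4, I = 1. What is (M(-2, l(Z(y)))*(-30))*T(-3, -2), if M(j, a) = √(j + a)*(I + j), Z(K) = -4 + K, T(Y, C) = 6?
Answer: 180*√14 ≈ 673.50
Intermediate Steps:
l(H) = -2*H
M(j, a) = √(a + j)*(1 + j) (M(j, a) = √(j + a)*(1 + j) = √(a + j)*(1 + j))
(M(-2, l(Z(y)))*(-30))*T(-3, -2) = ((√(-2*(-4 - 4) - 2)*(1 - 2))*(-30))*6 = ((√(-2*(-8) - 2)*(-1))*(-30))*6 = ((√(16 - 2)*(-1))*(-30))*6 = ((√14*(-1))*(-30))*6 = (-√14*(-30))*6 = (30*√14)*6 = 180*√14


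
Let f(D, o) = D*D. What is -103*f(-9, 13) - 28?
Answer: -8371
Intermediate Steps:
f(D, o) = D²
-103*f(-9, 13) - 28 = -103*(-9)² - 28 = -103*81 - 28 = -8343 - 28 = -8371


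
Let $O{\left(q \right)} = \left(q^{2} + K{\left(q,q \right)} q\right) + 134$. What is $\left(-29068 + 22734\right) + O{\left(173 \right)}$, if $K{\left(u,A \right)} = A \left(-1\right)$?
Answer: $-6200$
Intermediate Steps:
$K{\left(u,A \right)} = - A$
$O{\left(q \right)} = 134$ ($O{\left(q \right)} = \left(q^{2} + - q q\right) + 134 = \left(q^{2} - q^{2}\right) + 134 = 0 + 134 = 134$)
$\left(-29068 + 22734\right) + O{\left(173 \right)} = \left(-29068 + 22734\right) + 134 = -6334 + 134 = -6200$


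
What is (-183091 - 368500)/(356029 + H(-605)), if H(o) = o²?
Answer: -551591/722054 ≈ -0.76392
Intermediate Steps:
(-183091 - 368500)/(356029 + H(-605)) = (-183091 - 368500)/(356029 + (-605)²) = -551591/(356029 + 366025) = -551591/722054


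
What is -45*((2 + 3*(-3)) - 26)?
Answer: 1485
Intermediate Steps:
-45*((2 + 3*(-3)) - 26) = -45*((2 - 9) - 26) = -45*(-7 - 26) = -45*(-33) = 1485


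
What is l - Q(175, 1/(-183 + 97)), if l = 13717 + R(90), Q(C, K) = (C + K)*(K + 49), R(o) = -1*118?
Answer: 37176767/7396 ≈ 5026.6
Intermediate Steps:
R(o) = -118
Q(C, K) = (49 + K)*(C + K) (Q(C, K) = (C + K)*(49 + K) = (49 + K)*(C + K))
l = 13599 (l = 13717 - 118 = 13599)
l - Q(175, 1/(-183 + 97)) = 13599 - ((1/(-183 + 97))**2 + 49*175 + 49/(-183 + 97) + 175/(-183 + 97)) = 13599 - ((1/(-86))**2 + 8575 + 49/(-86) + 175/(-86)) = 13599 - ((-1/86)**2 + 8575 + 49*(-1/86) + 175*(-1/86)) = 13599 - (1/7396 + 8575 - 49/86 - 175/86) = 13599 - 1*63401437/7396 = 13599 - 63401437/7396 = 37176767/7396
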